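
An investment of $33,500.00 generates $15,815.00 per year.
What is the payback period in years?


Formula: Payback = investment / annual cash flow
Substituting: Payback = $33,500.00 / $15,815.00
Payback = 2.1182 years

2.1182 years


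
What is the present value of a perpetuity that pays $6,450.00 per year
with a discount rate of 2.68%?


Formula: PV = C / r
Substituting: PV = $6,450.00 / 0.0268
PV = $240,671.64

$240,671.64


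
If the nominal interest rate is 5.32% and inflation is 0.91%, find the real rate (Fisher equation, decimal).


Formula: (1 + r_real) = (1 + r_nom) / (1 + inflation)
Substituting: (1 + r_real) = 1.0532 / 1.0091
(1 + r_real) = 1.043702
r_real = 1.043702 - 1 = 0.043702

0.043702


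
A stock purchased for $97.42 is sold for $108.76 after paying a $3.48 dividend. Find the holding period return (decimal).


Formula: HPR = (P1 - P0 + D) / P0
Gain: $108.76 - $97.42 + $3.48 = $14.82
HPR = $14.82 / $97.42 = 0.1521

0.1521


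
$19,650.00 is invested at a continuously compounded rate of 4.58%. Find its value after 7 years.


Formula: FV = P * e^(r*t)
Exponent: r*t = 0.0458 * 7 = 0.3206
e^(0.3206) = 1.377954
FV = $19,650.00 * 1.377954 = $27,076.80

$27,076.80


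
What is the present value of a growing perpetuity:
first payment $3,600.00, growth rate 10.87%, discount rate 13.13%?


Formula: PV = C / (r - g)
Spread: r - g = 0.1313 - 0.1087 = 0.0226
Substituting: PV = $3,600.00 / 0.0226
PV = $159,292.04

$159,292.04


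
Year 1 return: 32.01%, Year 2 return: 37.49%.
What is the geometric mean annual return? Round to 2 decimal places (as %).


Formula: Geometric mean = ((1+r1)*(1+r2))^(1/2) - 1
Product: (1 + 0.3201) * (1 + 0.3749) = 1.3201 * 1.3749 = 1.815005
Square root: 1.815005^0.5 = 1.347221
Geometric mean = 1.347221 - 1 = 0.347221
As percentage: 34.72%

34.72%


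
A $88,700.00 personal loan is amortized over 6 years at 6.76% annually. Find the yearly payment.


Formula: PMT = PV * r / (1 - (1+r)^(-n))
Denominator: 1 - (1 + 0.0676)^(-6) = 0.324619
Numerator: $88,700.00 * 0.0676 = 5996.12
PMT = 5996.12 / 0.324619 = $18,471.23

$18,471.23


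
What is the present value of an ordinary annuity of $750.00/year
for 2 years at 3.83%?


Formula: PV = PMT * (1 - (1+r)^(-n)) / r
Discount factor: (1 + 0.0383)^(-2) = 0.927586
Bracket: 1 - 0.927586 = 0.072414
PV = $750.00 * 0.072414 / 0.0383 = $1,418.02

$1,418.02


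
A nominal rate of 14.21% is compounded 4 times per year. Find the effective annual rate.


Formula: EAR = (1 + r/m)^m - 1
Period rate: r/m = 0.1421 / 4 = 0.035525
Compounding: (1 + 0.035525)^4 = 1.149853
EAR = 1.149853 - 1 = 0.149853

0.149853


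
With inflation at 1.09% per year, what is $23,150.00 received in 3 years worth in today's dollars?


Formula: Real value = nominal / (1 + inflation)^years
Price level: (1 + 0.0109)^3 = 1.033058
Real value = $23,150.00 / 1.033058 = $22,409.20

$22,409.20


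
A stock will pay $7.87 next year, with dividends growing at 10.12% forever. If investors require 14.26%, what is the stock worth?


Formula: P = D1 / (r - g)
Spread: r - g = 0.1426 - 0.1012 = 0.0414
Substituting: P = $7.87 / 0.0414
P = $190.10

$190.10


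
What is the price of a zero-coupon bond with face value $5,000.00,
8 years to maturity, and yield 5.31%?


Formula: Price = FV / (1 + r)^n
Substituting: Price = $5,000.00 / (1 + 0.0531)^8
Discount factor: (1.0531)^8 = 1.512714
Price = $5,000.00 / 1.512714 = $3,305.32

$3,305.32


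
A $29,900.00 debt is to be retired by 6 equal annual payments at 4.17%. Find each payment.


Formula: PMT = PV * r / (1 - (1+r)^(-n))
Denominator: 1 - (1 + 0.0417)^(-6) = 0.217392
Numerator: $29,900.00 * 0.0417 = 1246.83
PMT = 1246.83 / 0.217392 = $5,735.39

$5,735.39


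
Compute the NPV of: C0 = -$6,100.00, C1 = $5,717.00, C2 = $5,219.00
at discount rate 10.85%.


Formula: NPV = C0 + C1/(1+r) + C2/(1+r)^2
Discount C1: $5,717.00 / (1 + 0.1085) = $5,157.42
Discount C2: $5,219.00 / (1 + 0.1085)^2 = $4,247.33
NPV = -$6,100.00 + $5,157.42 + $4,247.33 = $3,304.75

$3,304.75


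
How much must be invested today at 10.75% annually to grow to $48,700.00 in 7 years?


Formula: PV = FV / (1 + r)^n
Substituting: PV = $48,700.00 / (1 + 0.1075)^7
Discount factor: (1.1075)^7 = 2.043648
PV = $48,700.00 / 2.043648 = $23,829.93

$23,829.93


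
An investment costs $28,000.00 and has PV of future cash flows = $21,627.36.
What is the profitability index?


Formula: PI = PV(cash flows) / initial investment
Substituting: PI = $21,627.36 / $28,000.00
PI = 0.7724

0.7724


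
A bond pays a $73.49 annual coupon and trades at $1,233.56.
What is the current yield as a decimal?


Formula: Current yield = annual coupon / price
Substituting: CY = $73.49 / $1,233.56
CY = 0.059576

0.059576


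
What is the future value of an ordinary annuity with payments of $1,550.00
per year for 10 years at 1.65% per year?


Formula: FV = PMT * ((1+r)^n - 1) / r
Growth factor: (1 + 0.0165)^10 = 1.177806
Numerator: 1.177806 - 1 = 0.177806
FV = $1,550.00 * 0.177806 / 0.0165 = $16,703.01

$16,703.01


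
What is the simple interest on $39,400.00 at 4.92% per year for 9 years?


Formula: I = P * r * t
Substituting: I = $39,400.00 * 0.0492 * 9
Step: I = $39,400.00 * 0.4428
I = $17,446.32

$17,446.32


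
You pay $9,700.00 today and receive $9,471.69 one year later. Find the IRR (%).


Formula: IRR = C1/C0 - 1
Substituting: IRR = $9,471.69 / $9,700.00 - 1
Ratio: 0.976463 - 1 = -0.023537
IRR = -2.3537%

-2.3537%


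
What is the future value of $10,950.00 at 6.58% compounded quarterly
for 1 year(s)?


Formula: FV = P * (1 + r/m)^(m*t)
Period rate: r/m = 0.0658 / 4 = 0.01645
Total periods: m*t = 4 * 1 = 4
Growth factor: (1 + 0.01645)^4 = 1.067441
FV = $10,950.00 * 1.067441 = $11,688.48

$11,688.48


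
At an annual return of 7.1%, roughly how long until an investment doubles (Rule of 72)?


Formula: Years ≈ 72 / r
Substituting: Years ≈ 72 / 7.1
Years ≈ 10.1

10.1 years


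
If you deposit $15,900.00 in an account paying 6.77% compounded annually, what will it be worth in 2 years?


Formula: FV = P * (1 + r)^n
Substituting: FV = $15,900.00 * (1 + 0.0677)^2
Growth factor: (1.0677)^2 = 1.139983
FV = $15,900.00 * 1.139983 = $18,125.73

$18,125.73


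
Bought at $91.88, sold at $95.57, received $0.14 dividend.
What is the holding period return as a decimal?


Formula: HPR = (P1 - P0 + D) / P0
Gain: $95.57 - $91.88 + $0.14 = $3.83
HPR = $3.83 / $91.88 = 0.0417

0.0417


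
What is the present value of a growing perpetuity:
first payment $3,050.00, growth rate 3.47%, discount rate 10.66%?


Formula: PV = C / (r - g)
Spread: r - g = 0.1066 - 0.0347 = 0.0719
Substituting: PV = $3,050.00 / 0.0719
PV = $42,420.03

$42,420.03


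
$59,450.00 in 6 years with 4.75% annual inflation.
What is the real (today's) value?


Formula: Real value = nominal / (1 + inflation)^years
Price level: (1 + 0.0475)^6 = 1.321065
Real value = $59,450.00 / 1.321065 = $45,001.57

$45,001.57


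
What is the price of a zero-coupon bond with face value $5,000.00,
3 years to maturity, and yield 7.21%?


Formula: Price = FV / (1 + r)^n
Substituting: Price = $5,000.00 / (1 + 0.0721)^3
Discount factor: (1.0721)^3 = 1.23227
Price = $5,000.00 / 1.23227 = $4,057.55

$4,057.55


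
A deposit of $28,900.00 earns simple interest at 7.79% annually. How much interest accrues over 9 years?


Formula: I = P * r * t
Substituting: I = $28,900.00 * 0.0779 * 9
Step: I = $28,900.00 * 0.7011
I = $20,261.79

$20,261.79


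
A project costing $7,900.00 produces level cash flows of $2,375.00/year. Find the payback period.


Formula: Payback = investment / annual cash flow
Substituting: Payback = $7,900.00 / $2,375.00
Payback = 3.3263 years

3.3263 years


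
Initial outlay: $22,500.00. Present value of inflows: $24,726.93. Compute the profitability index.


Formula: PI = PV(cash flows) / initial investment
Substituting: PI = $24,726.93 / $22,500.00
PI = 1.099

1.099


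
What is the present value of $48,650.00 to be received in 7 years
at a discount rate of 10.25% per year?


Formula: PV = FV / (1 + r)^n
Substituting: PV = $48,650.00 / (1 + 0.1025)^7
Discount factor: (1.1025)^7 = 1.979932
PV = $48,650.00 / 1.979932 = $24,571.56

$24,571.56


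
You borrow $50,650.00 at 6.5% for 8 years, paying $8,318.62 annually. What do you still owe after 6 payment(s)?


Formula: Balance = PV*(1+r)^k - PMT*((1+r)^k - 1)/r
Growth: (1 + 0.065)^6 = 1.459142
Accumulated factor: ((1+r)^k - 1)/r = 7.063728
Balance = $50,650.00 * 1.459142 - $8,318.62 * 7.063728
Balance = $15,145.09

$15,145.09


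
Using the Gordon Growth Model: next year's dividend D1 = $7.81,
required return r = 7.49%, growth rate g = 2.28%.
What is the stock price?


Formula: P = D1 / (r - g)
Spread: r - g = 0.0749 - 0.0228 = 0.0521
Substituting: P = $7.81 / 0.0521
P = $149.90

$149.90


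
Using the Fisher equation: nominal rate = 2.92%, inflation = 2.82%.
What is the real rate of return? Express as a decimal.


Formula: (1 + r_real) = (1 + r_nom) / (1 + inflation)
Substituting: (1 + r_real) = 1.0292 / 1.0282
(1 + r_real) = 1.000973
r_real = 1.000973 - 1 = 0.000973

0.000973


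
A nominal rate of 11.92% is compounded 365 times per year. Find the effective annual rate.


Formula: EAR = (1 + r/m)^m - 1
Period rate: r/m = 0.1192 / 365 = 0.000327
Compounding: (1 + 0.000327)^365 = 1.126573
EAR = 1.126573 - 1 = 0.126573

0.126573


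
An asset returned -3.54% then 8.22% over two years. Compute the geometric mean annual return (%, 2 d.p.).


Formula: Geometric mean = ((1+r1)*(1+r2))^(1/2) - 1
Product: (1 + -0.0354) * (1 + 0.0822) = 0.9646 * 1.0822 = 1.04389
Square root: 1.04389^0.5 = 1.021709
Geometric mean = 1.021709 - 1 = 0.021709
As percentage: 2.17%

2.17%


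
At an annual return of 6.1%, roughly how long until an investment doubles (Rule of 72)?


Formula: Years ≈ 72 / r
Substituting: Years ≈ 72 / 6.1
Years ≈ 11.8

11.8 years


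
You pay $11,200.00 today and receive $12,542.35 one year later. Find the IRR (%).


Formula: IRR = C1/C0 - 1
Substituting: IRR = $12,542.35 / $11,200.00 - 1
Ratio: 1.119853 - 1 = 0.119853
IRR = 11.9853%

11.9853%


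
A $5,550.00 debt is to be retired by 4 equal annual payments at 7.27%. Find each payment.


Formula: PMT = PV * r / (1 - (1+r)^(-n))
Denominator: 1 - (1 + 0.0727)^(-4) = 0.244757
Numerator: $5,550.00 * 0.0727 = 403.485
PMT = 403.485 / 0.244757 = $1,648.51

$1,648.51


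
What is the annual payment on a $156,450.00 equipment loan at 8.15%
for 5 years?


Formula: PMT = PV * r / (1 - (1+r)^(-n))
Denominator: 1 - (1 + 0.0815)^(-5) = 0.324123
Numerator: $156,450.00 * 0.0815 = 12750.675
PMT = 12750.675 / 0.324123 = $39,338.95

$39,338.95


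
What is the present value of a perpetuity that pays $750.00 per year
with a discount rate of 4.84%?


Formula: PV = C / r
Substituting: PV = $750.00 / 0.0484
PV = $15,495.87

$15,495.87


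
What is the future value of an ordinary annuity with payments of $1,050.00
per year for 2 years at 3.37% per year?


Formula: FV = PMT * ((1+r)^n - 1) / r
Growth factor: (1 + 0.0337)^2 = 1.068536
Numerator: 1.068536 - 1 = 0.068536
FV = $1,050.00 * 0.068536 / 0.0337 = $2,135.39

$2,135.39


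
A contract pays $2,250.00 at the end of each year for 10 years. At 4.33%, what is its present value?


Formula: PV = PMT * (1 - (1+r)^(-n)) / r
Discount factor: (1 + 0.0433)^(-10) = 0.654497
Bracket: 1 - 0.654497 = 0.345503
PV = $2,250.00 * 0.345503 / 0.0433 = $17,953.37

$17,953.37


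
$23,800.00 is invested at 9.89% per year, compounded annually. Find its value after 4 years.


Formula: FV = P * (1 + r)^n
Substituting: FV = $23,800.00 * (1 + 0.0989)^4
Growth factor: (1.0989)^4 = 1.458252
FV = $23,800.00 * 1.458252 = $34,706.41

$34,706.41


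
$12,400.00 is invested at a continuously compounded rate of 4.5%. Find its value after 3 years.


Formula: FV = P * e^(r*t)
Exponent: r*t = 0.045 * 3 = 0.135
e^(0.135) = 1.144537
FV = $12,400.00 * 1.144537 = $14,192.26

$14,192.26


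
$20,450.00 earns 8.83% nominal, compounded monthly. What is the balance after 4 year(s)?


Formula: FV = P * (1 + r/m)^(m*t)
Period rate: r/m = 0.0883 / 12 = 0.007358
Total periods: m*t = 12 * 4 = 48
Growth factor: (1 + 0.007358)^48 = 1.421776
FV = $20,450.00 * 1.421776 = $29,075.32

$29,075.32


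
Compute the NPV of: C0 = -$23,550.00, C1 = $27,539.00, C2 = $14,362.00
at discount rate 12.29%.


Formula: NPV = C0 + C1/(1+r) + C2/(1+r)^2
Discount C1: $27,539.00 / (1 + 0.1229) = $24,524.89
Discount C2: $14,362.00 / (1 + 0.1229)^2 = $11,390.24
NPV = -$23,550.00 + $24,524.89 + $11,390.24 = $12,365.13

$12,365.13


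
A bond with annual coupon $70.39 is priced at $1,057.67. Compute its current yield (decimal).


Formula: Current yield = annual coupon / price
Substituting: CY = $70.39 / $1,057.67
CY = 0.066552

0.066552


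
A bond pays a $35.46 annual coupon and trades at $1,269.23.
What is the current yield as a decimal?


Formula: Current yield = annual coupon / price
Substituting: CY = $35.46 / $1,269.23
CY = 0.027938

0.027938


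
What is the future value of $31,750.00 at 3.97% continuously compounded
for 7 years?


Formula: FV = P * e^(r*t)
Exponent: r*t = 0.0397 * 7 = 0.2779
e^(0.2779) = 1.320354
FV = $31,750.00 * 1.320354 = $41,921.24

$41,921.24


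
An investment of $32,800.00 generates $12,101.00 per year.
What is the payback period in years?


Formula: Payback = investment / annual cash flow
Substituting: Payback = $32,800.00 / $12,101.00
Payback = 2.7105 years

2.7105 years


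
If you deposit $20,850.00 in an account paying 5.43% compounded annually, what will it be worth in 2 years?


Formula: FV = P * (1 + r)^n
Substituting: FV = $20,850.00 * (1 + 0.0543)^2
Growth factor: (1.0543)^2 = 1.111548
FV = $20,850.00 * 1.111548 = $23,175.79

$23,175.79


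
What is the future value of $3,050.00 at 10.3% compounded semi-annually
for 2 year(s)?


Formula: FV = P * (1 + r/m)^(m*t)
Period rate: r/m = 0.103 / 2 = 0.0515
Total periods: m*t = 2 * 2 = 4
Growth factor: (1 + 0.0515)^4 = 1.222467
FV = $3,050.00 * 1.222467 = $3,728.52

$3,728.52


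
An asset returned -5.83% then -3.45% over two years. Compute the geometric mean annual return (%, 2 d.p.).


Formula: Geometric mean = ((1+r1)*(1+r2))^(1/2) - 1
Product: (1 + -0.0583) * (1 + -0.0345) = 0.9417 * 0.9655 = 0.909211
Square root: 0.909211^0.5 = 0.953526
Geometric mean = 0.953526 - 1 = -0.046474
As percentage: -4.65%

-4.65%


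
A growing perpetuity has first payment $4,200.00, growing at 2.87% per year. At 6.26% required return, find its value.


Formula: PV = C / (r - g)
Spread: r - g = 0.0626 - 0.0287 = 0.0339
Substituting: PV = $4,200.00 / 0.0339
PV = $123,893.81

$123,893.81


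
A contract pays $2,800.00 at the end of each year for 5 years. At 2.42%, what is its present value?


Formula: PV = PMT * (1 - (1+r)^(-n)) / r
Discount factor: (1 + 0.0242)^(-5) = 0.887312
Bracket: 1 - 0.887312 = 0.112688
PV = $2,800.00 * 0.112688 / 0.0242 = $13,038.33

$13,038.33


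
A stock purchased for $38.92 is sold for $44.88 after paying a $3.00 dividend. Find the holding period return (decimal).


Formula: HPR = (P1 - P0 + D) / P0
Gain: $44.88 - $38.92 + $3.00 = $8.96
HPR = $8.96 / $38.92 = 0.2302

0.2302


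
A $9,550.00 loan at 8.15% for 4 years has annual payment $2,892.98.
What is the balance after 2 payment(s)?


Formula: Balance = PV*(1+r)^k - PMT*((1+r)^k - 1)/r
Growth: (1 + 0.0815)^2 = 1.169642
Accumulated factor: ((1+r)^k - 1)/r = 2.0815
Balance = $9,550.00 * 1.169642 - $2,892.98 * 2.0815
Balance = $5,148.35

$5,148.35


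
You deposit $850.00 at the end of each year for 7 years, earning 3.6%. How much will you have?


Formula: FV = PMT * ((1+r)^n - 1) / r
Growth factor: (1 + 0.036)^7 = 1.280909
Numerator: 1.280909 - 1 = 0.280909
FV = $850.00 * 0.280909 / 0.036 = $6,632.57

$6,632.57


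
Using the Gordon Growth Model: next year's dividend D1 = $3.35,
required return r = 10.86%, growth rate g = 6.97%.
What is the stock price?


Formula: P = D1 / (r - g)
Spread: r - g = 0.1086 - 0.0697 = 0.0389
Substituting: P = $3.35 / 0.0389
P = $86.12

$86.12


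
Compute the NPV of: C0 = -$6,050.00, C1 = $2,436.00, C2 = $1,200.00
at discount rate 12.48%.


Formula: NPV = C0 + C1/(1+r) + C2/(1+r)^2
Discount C1: $2,436.00 / (1 + 0.1248) = $2,165.72
Discount C2: $1,200.00 / (1 + 0.1248)^2 = $948.49
NPV = -$6,050.00 + $2,165.72 + $948.49 = -$2,935.80

-$2,935.80


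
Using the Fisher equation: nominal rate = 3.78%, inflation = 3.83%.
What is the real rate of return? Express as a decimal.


Formula: (1 + r_real) = (1 + r_nom) / (1 + inflation)
Substituting: (1 + r_real) = 1.0378 / 1.0383
(1 + r_real) = 0.999518
r_real = 0.999518 - 1 = -0.000482

-0.000482


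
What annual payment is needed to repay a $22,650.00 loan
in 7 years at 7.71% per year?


Formula: PMT = PV * r / (1 - (1+r)^(-n))
Denominator: 1 - (1 + 0.0771)^(-7) = 0.405423
Numerator: $22,650.00 * 0.0771 = 1746.315
PMT = 1746.315 / 0.405423 = $4,307.39

$4,307.39


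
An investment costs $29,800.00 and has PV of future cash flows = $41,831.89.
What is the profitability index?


Formula: PI = PV(cash flows) / initial investment
Substituting: PI = $41,831.89 / $29,800.00
PI = 1.4038

1.4038


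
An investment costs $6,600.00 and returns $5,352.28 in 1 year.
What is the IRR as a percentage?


Formula: IRR = C1/C0 - 1
Substituting: IRR = $5,352.28 / $6,600.00 - 1
Ratio: 0.810952 - 1 = -0.189048
IRR = -18.9048%

-18.9048%


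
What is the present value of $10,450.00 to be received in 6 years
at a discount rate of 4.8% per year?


Formula: PV = FV / (1 + r)^n
Substituting: PV = $10,450.00 / (1 + 0.048)^6
Discount factor: (1.048)^6 = 1.324853
PV = $10,450.00 / 1.324853 = $7,887.67

$7,887.67


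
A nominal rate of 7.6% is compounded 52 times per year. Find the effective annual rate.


Formula: EAR = (1 + r/m)^m - 1
Period rate: r/m = 0.076 / 52 = 0.001462
Compounding: (1 + 0.001462)^52 = 1.078903
EAR = 1.078903 - 1 = 0.078903

0.078903


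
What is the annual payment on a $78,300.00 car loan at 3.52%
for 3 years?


Formula: PMT = PV * r / (1 - (1+r)^(-n))
Denominator: 1 - (1 + 0.0352)^(-3) = 0.09858
Numerator: $78,300.00 * 0.0352 = 2756.16
PMT = 2756.16 / 0.09858 = $27,958.62

$27,958.62


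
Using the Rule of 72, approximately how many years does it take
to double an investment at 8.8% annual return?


Formula: Years ≈ 72 / r
Substituting: Years ≈ 72 / 8.8
Years ≈ 8.2

8.2 years


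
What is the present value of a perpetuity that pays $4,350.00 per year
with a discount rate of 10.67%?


Formula: PV = C / r
Substituting: PV = $4,350.00 / 0.1067
PV = $40,768.51

$40,768.51


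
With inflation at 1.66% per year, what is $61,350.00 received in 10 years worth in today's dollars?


Formula: Real value = nominal / (1 + inflation)^years
Price level: (1 + 0.0166)^10 = 1.178965
Real value = $61,350.00 / 1.178965 = $52,037.15

$52,037.15


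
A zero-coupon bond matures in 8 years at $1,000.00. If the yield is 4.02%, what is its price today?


Formula: Price = FV / (1 + r)^n
Substituting: Price = $1,000.00 / (1 + 0.0402)^8
Discount factor: (1.0402)^8 = 1.370676
Price = $1,000.00 / 1.370676 = $729.57

$729.57


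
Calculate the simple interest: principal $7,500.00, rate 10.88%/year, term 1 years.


Formula: I = P * r * t
Substituting: I = $7,500.00 * 0.1088 * 1
Step: I = $7,500.00 * 0.1088
I = $816.00

$816.00


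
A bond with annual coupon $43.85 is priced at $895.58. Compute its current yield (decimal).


Formula: Current yield = annual coupon / price
Substituting: CY = $43.85 / $895.58
CY = 0.048963

0.048963


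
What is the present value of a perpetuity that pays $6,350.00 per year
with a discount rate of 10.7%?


Formula: PV = C / r
Substituting: PV = $6,350.00 / 0.107
PV = $59,345.79

$59,345.79


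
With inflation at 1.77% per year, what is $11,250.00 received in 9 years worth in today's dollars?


Formula: Real value = nominal / (1 + inflation)^years
Price level: (1 + 0.0177)^9 = 1.171057
Real value = $11,250.00 / 1.171057 = $9,606.71

$9,606.71


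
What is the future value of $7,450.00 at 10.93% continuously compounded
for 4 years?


Formula: FV = P * e^(r*t)
Exponent: r*t = 0.1093 * 4 = 0.4372
e^(0.4372) = 1.548366
FV = $7,450.00 * 1.548366 = $11,535.32

$11,535.32


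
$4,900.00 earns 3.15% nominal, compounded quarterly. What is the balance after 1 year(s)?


Formula: FV = P * (1 + r/m)^(m*t)
Period rate: r/m = 0.0315 / 4 = 0.007875
Total periods: m*t = 4 * 1 = 4
Growth factor: (1 + 0.007875)^4 = 1.031874
FV = $4,900.00 * 1.031874 = $5,056.18

$5,056.18


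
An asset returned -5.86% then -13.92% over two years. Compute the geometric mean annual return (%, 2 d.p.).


Formula: Geometric mean = ((1+r1)*(1+r2))^(1/2) - 1
Product: (1 + -0.0586) * (1 + -0.1392) = 0.9414 * 0.8608 = 0.810357
Square root: 0.810357^0.5 = 0.900198
Geometric mean = 0.900198 - 1 = -0.099802
As percentage: -9.98%

-9.98%


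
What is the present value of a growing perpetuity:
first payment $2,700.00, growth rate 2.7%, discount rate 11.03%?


Formula: PV = C / (r - g)
Spread: r - g = 0.1103 - 0.027 = 0.0833
Substituting: PV = $2,700.00 / 0.0833
PV = $32,412.97

$32,412.97


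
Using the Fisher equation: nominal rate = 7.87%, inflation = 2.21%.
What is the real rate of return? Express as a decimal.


Formula: (1 + r_real) = (1 + r_nom) / (1 + inflation)
Substituting: (1 + r_real) = 1.0787 / 1.0221
(1 + r_real) = 1.055376
r_real = 1.055376 - 1 = 0.055376

0.055376


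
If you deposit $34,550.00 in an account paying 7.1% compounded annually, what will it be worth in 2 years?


Formula: FV = P * (1 + r)^n
Substituting: FV = $34,550.00 * (1 + 0.071)^2
Growth factor: (1.071)^2 = 1.147041
FV = $34,550.00 * 1.147041 = $39,630.27

$39,630.27


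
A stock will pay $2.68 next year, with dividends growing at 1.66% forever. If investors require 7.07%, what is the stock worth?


Formula: P = D1 / (r - g)
Spread: r - g = 0.0707 - 0.0166 = 0.0541
Substituting: P = $2.68 / 0.0541
P = $49.54

$49.54


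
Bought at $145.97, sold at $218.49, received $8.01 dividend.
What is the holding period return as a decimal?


Formula: HPR = (P1 - P0 + D) / P0
Gain: $218.49 - $145.97 + $8.01 = $80.53
HPR = $80.53 / $145.97 = 0.5517

0.5517


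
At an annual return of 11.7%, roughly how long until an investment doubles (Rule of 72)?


Formula: Years ≈ 72 / r
Substituting: Years ≈ 72 / 11.7
Years ≈ 6.2

6.2 years


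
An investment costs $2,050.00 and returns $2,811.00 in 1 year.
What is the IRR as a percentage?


Formula: IRR = C1/C0 - 1
Substituting: IRR = $2,811.00 / $2,050.00 - 1
Ratio: 1.37122 - 1 = 0.37122
IRR = 37.122%

37.122%


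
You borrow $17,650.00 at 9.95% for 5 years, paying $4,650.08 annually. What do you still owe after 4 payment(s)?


Formula: Balance = PV*(1+r)^k - PMT*((1+r)^k - 1)/r
Growth: (1 + 0.0995)^4 = 1.46144
Accumulated factor: ((1+r)^k - 1)/r = 4.637586
Balance = $17,650.00 * 1.46144 - $4,650.08 * 4.637586
Balance = $4,229.27

$4,229.27


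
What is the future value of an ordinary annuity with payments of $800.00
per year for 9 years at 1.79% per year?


Formula: FV = PMT * ((1+r)^n - 1) / r
Growth factor: (1 + 0.0179)^9 = 1.17313
Numerator: 1.17313 - 1 = 0.17313
FV = $800.00 * 0.17313 / 0.0179 = $7,737.64

$7,737.64


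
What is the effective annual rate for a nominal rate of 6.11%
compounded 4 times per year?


Formula: EAR = (1 + r/m)^m - 1
Period rate: r/m = 0.0611 / 4 = 0.015275
Compounding: (1 + 0.015275)^4 = 1.062514
EAR = 1.062514 - 1 = 0.062514

0.062514


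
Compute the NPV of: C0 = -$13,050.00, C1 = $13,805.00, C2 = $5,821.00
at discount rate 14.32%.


Formula: NPV = C0 + C1/(1+r) + C2/(1+r)^2
Discount C1: $13,805.00 / (1 + 0.1432) = $12,075.75
Discount C2: $5,821.00 / (1 + 0.1432)^2 = $4,454.03
NPV = -$13,050.00 + $12,075.75 + $4,454.03 = $3,479.78

$3,479.78


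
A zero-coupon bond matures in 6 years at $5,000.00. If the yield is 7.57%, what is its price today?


Formula: Price = FV / (1 + r)^n
Substituting: Price = $5,000.00 / (1 + 0.0757)^6
Discount factor: (1.0757)^6 = 1.549341
Price = $5,000.00 / 1.549341 = $3,227.18

$3,227.18


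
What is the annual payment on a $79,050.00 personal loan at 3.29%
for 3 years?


Formula: PMT = PV * r / (1 - (1+r)^(-n))
Denominator: 1 - (1 + 0.0329)^(-3) = 0.092545
Numerator: $79,050.00 * 0.0329 = 2600.745
PMT = 2600.745 / 0.092545 = $28,102.53

$28,102.53


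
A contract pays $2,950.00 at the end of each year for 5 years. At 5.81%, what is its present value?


Formula: PV = PMT * (1 - (1+r)^(-n)) / r
Discount factor: (1 + 0.0581)^(-5) = 0.753991
Bracket: 1 - 0.753991 = 0.246009
PV = $2,950.00 * 0.246009 / 0.0581 = $12,490.97

$12,490.97


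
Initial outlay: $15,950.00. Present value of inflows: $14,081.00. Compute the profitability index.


Formula: PI = PV(cash flows) / initial investment
Substituting: PI = $14,081.00 / $15,950.00
PI = 0.8828

0.8828


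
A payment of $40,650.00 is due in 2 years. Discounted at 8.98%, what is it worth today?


Formula: PV = FV / (1 + r)^n
Substituting: PV = $40,650.00 / (1 + 0.0898)^2
Discount factor: (1.0898)^2 = 1.187664
PV = $40,650.00 / 1.187664 = $34,226.85

$34,226.85


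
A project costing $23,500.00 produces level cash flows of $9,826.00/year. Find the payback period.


Formula: Payback = investment / annual cash flow
Substituting: Payback = $23,500.00 / $9,826.00
Payback = 2.3916 years

2.3916 years


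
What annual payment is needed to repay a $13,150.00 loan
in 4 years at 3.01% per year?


Formula: PMT = PV * r / (1 - (1+r)^(-n))
Denominator: 1 - (1 + 0.0301)^(-4) = 0.111858
Numerator: $13,150.00 * 0.0301 = 395.815
PMT = 395.815 / 0.111858 = $3,538.55

$3,538.55


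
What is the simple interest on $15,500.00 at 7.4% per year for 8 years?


Formula: I = P * r * t
Substituting: I = $15,500.00 * 0.074 * 8
Step: I = $15,500.00 * 0.592
I = $9,176.00

$9,176.00


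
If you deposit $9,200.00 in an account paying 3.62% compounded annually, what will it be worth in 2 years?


Formula: FV = P * (1 + r)^n
Substituting: FV = $9,200.00 * (1 + 0.0362)^2
Growth factor: (1.0362)^2 = 1.07371
FV = $9,200.00 * 1.07371 = $9,878.14

$9,878.14


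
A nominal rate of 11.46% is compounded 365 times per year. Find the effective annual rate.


Formula: EAR = (1 + r/m)^m - 1
Period rate: r/m = 0.1146 / 365 = 0.000314
Compounding: (1 + 0.000314)^365 = 1.121405
EAR = 1.121405 - 1 = 0.121405

0.121405


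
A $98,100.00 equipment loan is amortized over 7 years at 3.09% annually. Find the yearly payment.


Formula: PMT = PV * r / (1 - (1+r)^(-n))
Denominator: 1 - (1 + 0.0309)^(-7) = 0.191864
Numerator: $98,100.00 * 0.0309 = 3031.29
PMT = 3031.29 / 0.191864 = $15,799.12

$15,799.12


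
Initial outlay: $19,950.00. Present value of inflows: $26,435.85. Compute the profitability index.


Formula: PI = PV(cash flows) / initial investment
Substituting: PI = $26,435.85 / $19,950.00
PI = 1.3251

1.3251


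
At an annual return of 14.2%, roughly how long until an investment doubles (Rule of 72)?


Formula: Years ≈ 72 / r
Substituting: Years ≈ 72 / 14.2
Years ≈ 5.1

5.1 years


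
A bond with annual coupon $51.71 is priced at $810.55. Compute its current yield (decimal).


Formula: Current yield = annual coupon / price
Substituting: CY = $51.71 / $810.55
CY = 0.063796

0.063796


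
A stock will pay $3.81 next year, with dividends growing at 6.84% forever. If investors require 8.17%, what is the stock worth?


Formula: P = D1 / (r - g)
Spread: r - g = 0.0817 - 0.0684 = 0.0133
Substituting: P = $3.81 / 0.0133
P = $286.47

$286.47


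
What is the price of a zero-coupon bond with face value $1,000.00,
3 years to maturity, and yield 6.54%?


Formula: Price = FV / (1 + r)^n
Substituting: Price = $1,000.00 / (1 + 0.0654)^3
Discount factor: (1.0654)^3 = 1.209311
Price = $1,000.00 / 1.209311 = $826.92

$826.92


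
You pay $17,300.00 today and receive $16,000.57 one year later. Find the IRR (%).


Formula: IRR = C1/C0 - 1
Substituting: IRR = $16,000.57 / $17,300.00 - 1
Ratio: 0.924888 - 1 = -0.075112
IRR = -7.5112%

-7.5112%


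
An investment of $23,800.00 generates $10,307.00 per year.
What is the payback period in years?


Formula: Payback = investment / annual cash flow
Substituting: Payback = $23,800.00 / $10,307.00
Payback = 2.3091 years

2.3091 years


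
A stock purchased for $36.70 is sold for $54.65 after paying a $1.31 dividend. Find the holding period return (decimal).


Formula: HPR = (P1 - P0 + D) / P0
Gain: $54.65 - $36.70 + $1.31 = $19.26
HPR = $19.26 / $36.70 = 0.5248

0.5248


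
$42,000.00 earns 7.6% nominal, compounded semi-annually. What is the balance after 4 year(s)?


Formula: FV = P * (1 + r/m)^(m*t)
Period rate: r/m = 0.076 / 2 = 0.038
Total periods: m*t = 2 * 4 = 8
Growth factor: (1 + 0.038)^8 = 1.347655
FV = $42,000.00 * 1.347655 = $56,601.52

$56,601.52


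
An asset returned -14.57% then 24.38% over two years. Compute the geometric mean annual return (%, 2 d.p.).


Formula: Geometric mean = ((1+r1)*(1+r2))^(1/2) - 1
Product: (1 + -0.1457) * (1 + 0.2438) = 0.8543 * 1.2438 = 1.062578
Square root: 1.062578^0.5 = 1.030814
Geometric mean = 1.030814 - 1 = 0.030814
As percentage: 3.08%

3.08%


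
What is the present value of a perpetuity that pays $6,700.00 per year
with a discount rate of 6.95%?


Formula: PV = C / r
Substituting: PV = $6,700.00 / 0.0695
PV = $96,402.88

$96,402.88


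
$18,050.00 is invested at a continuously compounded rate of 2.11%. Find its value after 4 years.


Formula: FV = P * e^(r*t)
Exponent: r*t = 0.0211 * 4 = 0.0844
e^(0.0844) = 1.088064
FV = $18,050.00 * 1.088064 = $19,639.56

$19,639.56


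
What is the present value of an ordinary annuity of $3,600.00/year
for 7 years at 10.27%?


Formula: PV = PMT * (1 - (1+r)^(-n)) / r
Discount factor: (1 + 0.1027)^(-7) = 0.504427
Bracket: 1 - 0.504427 = 0.495573
PV = $3,600.00 * 0.495573 / 0.1027 = $17,371.59

$17,371.59


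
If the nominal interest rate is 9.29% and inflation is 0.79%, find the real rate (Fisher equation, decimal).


Formula: (1 + r_real) = (1 + r_nom) / (1 + inflation)
Substituting: (1 + r_real) = 1.0929 / 1.0079
(1 + r_real) = 1.084334
r_real = 1.084334 - 1 = 0.084334

0.084334


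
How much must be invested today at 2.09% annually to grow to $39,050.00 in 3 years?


Formula: PV = FV / (1 + r)^n
Substituting: PV = $39,050.00 / (1 + 0.0209)^3
Discount factor: (1.0209)^3 = 1.06402
PV = $39,050.00 / 1.06402 = $36,700.45

$36,700.45


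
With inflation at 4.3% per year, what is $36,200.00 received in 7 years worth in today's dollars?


Formula: Real value = nominal / (1 + inflation)^years
Price level: (1 + 0.043)^7 = 1.342735
Real value = $36,200.00 / 1.342735 = $26,959.91

$26,959.91


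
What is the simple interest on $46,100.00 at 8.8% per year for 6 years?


Formula: I = P * r * t
Substituting: I = $46,100.00 * 0.088 * 6
Step: I = $46,100.00 * 0.528
I = $24,340.80

$24,340.80


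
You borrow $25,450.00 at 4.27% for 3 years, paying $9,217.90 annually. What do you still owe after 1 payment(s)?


Formula: Balance = PV*(1+r)^k - PMT*((1+r)^k - 1)/r
Growth: (1 + 0.0427)^1 = 1.0427
Accumulated factor: ((1+r)^k - 1)/r = 1.0
Balance = $25,450.00 * 1.0427 - $9,217.90 * 1.0
Balance = $17,318.82

$17,318.82


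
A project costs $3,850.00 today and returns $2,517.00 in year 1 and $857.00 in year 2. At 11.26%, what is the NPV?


Formula: NPV = C0 + C1/(1+r) + C2/(1+r)^2
Discount C1: $2,517.00 / (1 + 0.1126) = $2,262.27
Discount C2: $857.00 / (1 + 0.1126)^2 = $692.31
NPV = -$3,850.00 + $2,262.27 + $692.31 = -$895.42

-$895.42


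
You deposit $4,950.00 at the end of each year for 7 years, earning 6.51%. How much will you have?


Formula: FV = PMT * ((1+r)^n - 1) / r
Growth factor: (1 + 0.0651)^7 = 1.555008
Numerator: 1.555008 - 1 = 0.555008
FV = $4,950.00 * 0.555008 / 0.0651 = $42,201.09

$42,201.09


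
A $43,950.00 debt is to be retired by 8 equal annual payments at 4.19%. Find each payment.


Formula: PMT = PV * r / (1 - (1+r)^(-n))
Denominator: 1 - (1 + 0.0419)^(-8) = 0.279902
Numerator: $43,950.00 * 0.0419 = 1841.505
PMT = 1841.505 / 0.279902 = $6,579.11

$6,579.11


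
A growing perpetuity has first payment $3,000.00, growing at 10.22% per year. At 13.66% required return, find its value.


Formula: PV = C / (r - g)
Spread: r - g = 0.1366 - 0.1022 = 0.0344
Substituting: PV = $3,000.00 / 0.0344
PV = $87,209.30

$87,209.30


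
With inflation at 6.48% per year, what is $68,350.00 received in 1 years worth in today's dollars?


Formula: Real value = nominal / (1 + inflation)^years
Price level: (1 + 0.0648)^1 = 1.0648
Real value = $68,350.00 / 1.0648 = $64,190.46

$64,190.46


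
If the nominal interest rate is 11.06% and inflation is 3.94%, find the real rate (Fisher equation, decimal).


Formula: (1 + r_real) = (1 + r_nom) / (1 + inflation)
Substituting: (1 + r_real) = 1.1106 / 1.0394
(1 + r_real) = 1.068501
r_real = 1.068501 - 1 = 0.068501

0.068501


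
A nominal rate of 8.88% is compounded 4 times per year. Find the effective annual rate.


Formula: EAR = (1 + r/m)^m - 1
Period rate: r/m = 0.0888 / 4 = 0.0222
Compounding: (1 + 0.0222)^4 = 1.091801
EAR = 1.091801 - 1 = 0.091801

0.091801


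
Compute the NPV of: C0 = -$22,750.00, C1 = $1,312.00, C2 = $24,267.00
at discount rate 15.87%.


Formula: NPV = C0 + C1/(1+r) + C2/(1+r)^2
Discount C1: $1,312.00 / (1 + 0.1587) = $1,132.30
Discount C2: $24,267.00 / (1 + 0.1587)^2 = $18,074.82
NPV = -$22,750.00 + $1,132.30 + $18,074.82 = -$3,542.87

-$3,542.87


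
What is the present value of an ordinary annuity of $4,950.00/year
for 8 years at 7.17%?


Formula: PV = PMT * (1 - (1+r)^(-n)) / r
Discount factor: (1 + 0.0717)^(-8) = 0.574664
Bracket: 1 - 0.574664 = 0.425336
PV = $4,950.00 * 0.425336 / 0.0717 = $29,364.19

$29,364.19


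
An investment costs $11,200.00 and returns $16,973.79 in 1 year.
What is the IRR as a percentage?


Formula: IRR = C1/C0 - 1
Substituting: IRR = $16,973.79 / $11,200.00 - 1
Ratio: 1.515517 - 1 = 0.515517
IRR = 51.5517%

51.5517%


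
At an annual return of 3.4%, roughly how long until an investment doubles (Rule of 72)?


Formula: Years ≈ 72 / r
Substituting: Years ≈ 72 / 3.4
Years ≈ 21.2

21.2 years


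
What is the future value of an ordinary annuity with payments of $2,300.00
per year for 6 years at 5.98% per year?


Formula: FV = PMT * ((1+r)^n - 1) / r
Growth factor: (1 + 0.0598)^6 = 1.416914
Numerator: 1.416914 - 1 = 0.416914
FV = $2,300.00 * 0.416914 / 0.0598 = $16,035.15

$16,035.15


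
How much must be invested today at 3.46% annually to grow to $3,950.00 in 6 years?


Formula: PV = FV / (1 + r)^n
Substituting: PV = $3,950.00 / (1 + 0.0346)^6
Discount factor: (1.0346)^6 = 1.226408
PV = $3,950.00 / 1.226408 = $3,220.79

$3,220.79


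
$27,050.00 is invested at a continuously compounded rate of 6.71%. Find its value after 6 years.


Formula: FV = P * e^(r*t)
Exponent: r*t = 0.0671 * 6 = 0.4026
e^(0.4026) = 1.495708
FV = $27,050.00 * 1.495708 = $40,458.91

$40,458.91


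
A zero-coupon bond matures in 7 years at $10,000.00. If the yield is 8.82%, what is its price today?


Formula: Price = FV / (1 + r)^n
Substituting: Price = $10,000.00 / (1 + 0.0882)^7
Discount factor: (1.0882)^7 = 1.807012
Price = $10,000.00 / 1.807012 = $5,534.00

$5,534.00


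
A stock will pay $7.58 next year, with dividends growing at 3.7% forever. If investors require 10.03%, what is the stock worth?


Formula: P = D1 / (r - g)
Spread: r - g = 0.1003 - 0.037 = 0.0633
Substituting: P = $7.58 / 0.0633
P = $119.75

$119.75


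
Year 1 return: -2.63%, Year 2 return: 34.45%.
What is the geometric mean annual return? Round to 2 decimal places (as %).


Formula: Geometric mean = ((1+r1)*(1+r2))^(1/2) - 1
Product: (1 + -0.0263) * (1 + 0.3445) = 0.9737 * 1.3445 = 1.30914
Square root: 1.30914^0.5 = 1.144176
Geometric mean = 1.144176 - 1 = 0.144176
As percentage: 14.42%

14.42%


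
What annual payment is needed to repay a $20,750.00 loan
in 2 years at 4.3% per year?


Formula: PMT = PV * r / (1 - (1+r)^(-n))
Denominator: 1 - (1 + 0.043)^(-2) = 0.080755
Numerator: $20,750.00 * 0.043 = 892.25
PMT = 892.25 / 0.080755 = $11,048.88

$11,048.88


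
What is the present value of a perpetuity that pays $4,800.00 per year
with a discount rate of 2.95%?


Formula: PV = C / r
Substituting: PV = $4,800.00 / 0.0295
PV = $162,711.86

$162,711.86


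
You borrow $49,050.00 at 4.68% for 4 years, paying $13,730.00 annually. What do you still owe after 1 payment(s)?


Formula: Balance = PV*(1+r)^k - PMT*((1+r)^k - 1)/r
Growth: (1 + 0.0468)^1 = 1.0468
Accumulated factor: ((1+r)^k - 1)/r = 1.0
Balance = $49,050.00 * 1.0468 - $13,730.00 * 1.0
Balance = $37,615.54

$37,615.54


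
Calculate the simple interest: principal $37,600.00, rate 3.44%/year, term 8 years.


Formula: I = P * r * t
Substituting: I = $37,600.00 * 0.0344 * 8
Step: I = $37,600.00 * 0.2752
I = $10,347.52

$10,347.52


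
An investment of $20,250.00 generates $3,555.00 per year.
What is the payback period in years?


Formula: Payback = investment / annual cash flow
Substituting: Payback = $20,250.00 / $3,555.00
Payback = 5.6962 years

5.6962 years


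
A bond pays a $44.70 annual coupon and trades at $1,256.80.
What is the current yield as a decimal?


Formula: Current yield = annual coupon / price
Substituting: CY = $44.70 / $1,256.80
CY = 0.035567

0.035567


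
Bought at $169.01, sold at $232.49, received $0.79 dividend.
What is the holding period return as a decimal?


Formula: HPR = (P1 - P0 + D) / P0
Gain: $232.49 - $169.01 + $0.79 = $64.27
HPR = $64.27 / $169.01 = 0.3803

0.3803


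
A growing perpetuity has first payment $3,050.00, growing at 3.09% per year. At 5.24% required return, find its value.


Formula: PV = C / (r - g)
Spread: r - g = 0.0524 - 0.0309 = 0.0215
Substituting: PV = $3,050.00 / 0.0215
PV = $141,860.47

$141,860.47


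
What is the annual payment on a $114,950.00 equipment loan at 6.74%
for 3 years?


Formula: PMT = PV * r / (1 - (1+r)^(-n))
Denominator: 1 - (1 + 0.0674)^(-3) = 0.177723
Numerator: $114,950.00 * 0.0674 = 7747.63
PMT = 7747.63 / 0.177723 = $43,593.97

$43,593.97


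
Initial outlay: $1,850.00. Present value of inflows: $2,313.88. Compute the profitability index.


Formula: PI = PV(cash flows) / initial investment
Substituting: PI = $2,313.88 / $1,850.00
PI = 1.2507

1.2507


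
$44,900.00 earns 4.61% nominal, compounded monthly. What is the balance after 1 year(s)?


Formula: FV = P * (1 + r/m)^(m*t)
Period rate: r/m = 0.0461 / 12 = 0.003842
Total periods: m*t = 12 * 1 = 12
Growth factor: (1 + 0.003842)^12 = 1.047087
FV = $44,900.00 * 1.047087 = $47,014.19

$47,014.19


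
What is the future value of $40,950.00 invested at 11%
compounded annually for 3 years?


Formula: FV = P * (1 + r)^n
Substituting: FV = $40,950.00 * (1 + 0.11)^3
Growth factor: (1.11)^3 = 1.367631
FV = $40,950.00 * 1.367631 = $56,004.49

$56,004.49


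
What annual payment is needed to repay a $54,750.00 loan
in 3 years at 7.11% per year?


Formula: PMT = PV * r / (1 - (1+r)^(-n))
Denominator: 1 - (1 + 0.0711)^(-3) = 0.186215
Numerator: $54,750.00 * 0.0711 = 3892.725
PMT = 3892.725 / 0.186215 = $20,904.52

$20,904.52


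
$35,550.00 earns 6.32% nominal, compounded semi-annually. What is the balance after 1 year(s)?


Formula: FV = P * (1 + r/m)^(m*t)
Period rate: r/m = 0.0632 / 2 = 0.0316
Total periods: m*t = 2 * 1 = 2
Growth factor: (1 + 0.0316)^2 = 1.064199
FV = $35,550.00 * 1.064199 = $37,832.26

$37,832.26
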